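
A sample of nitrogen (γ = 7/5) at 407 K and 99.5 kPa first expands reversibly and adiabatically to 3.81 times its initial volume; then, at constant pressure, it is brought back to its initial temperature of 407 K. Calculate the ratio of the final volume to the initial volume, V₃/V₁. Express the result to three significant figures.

V₃/V₁ ≈ 6.51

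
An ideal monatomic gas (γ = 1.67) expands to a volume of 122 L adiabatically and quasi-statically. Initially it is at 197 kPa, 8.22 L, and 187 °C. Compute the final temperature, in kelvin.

For a reversible adiabat TV^(γ−1) is constant, so T₂ = T₁ (V₁/V₂)^(γ−1).
T₁ = 187 °C = 460.1 K.
T₂ = 460.1 × (8.22/122)^(0.67) = 75.51 K.

T₂ ≈ 75.5 K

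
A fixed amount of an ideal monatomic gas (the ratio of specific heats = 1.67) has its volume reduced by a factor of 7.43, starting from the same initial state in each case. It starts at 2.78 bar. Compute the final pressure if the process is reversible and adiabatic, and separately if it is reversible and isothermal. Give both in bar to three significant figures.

adiabatic: 79.2 bar; isothermal: 20.7 bar

Isothermal: P₂ = P₁(V₁/V₂) = 2.78×7.43 = 20.66 bar.
Adiabatic: P₂ = P₁(V₁/V₂)^γ = 2.78×7.43^(1.67) = 79.18 bar.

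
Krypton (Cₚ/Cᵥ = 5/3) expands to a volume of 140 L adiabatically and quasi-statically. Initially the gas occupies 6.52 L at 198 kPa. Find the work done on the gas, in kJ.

W ≈ -1.69 kJ

P₂ = P₁(V₁/V₂)^γ = 198×(6.52/140)^(5/3) = 1.194 kPa.
For a reversible adiabat, W_by_gas = (P₁V₁ − P₂V₂)/(γ−1).
W_by = (198000×0.00652 − 1194×0.14) / (2/3) = 1686 J.
W_on_gas = −W_by = -1686 J.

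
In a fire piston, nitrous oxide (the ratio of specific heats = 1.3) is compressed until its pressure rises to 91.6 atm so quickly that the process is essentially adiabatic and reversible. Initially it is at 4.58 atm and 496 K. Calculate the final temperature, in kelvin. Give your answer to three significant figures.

Along an adiabat T P^((1−γ)/γ) is constant, so T₂ = T₁ (P₂/P₁)^((γ−1)/γ).
T₂ = 496 × (91.6/4.58)^(0.231) = 990.2 K.

T₂ ≈ 990 K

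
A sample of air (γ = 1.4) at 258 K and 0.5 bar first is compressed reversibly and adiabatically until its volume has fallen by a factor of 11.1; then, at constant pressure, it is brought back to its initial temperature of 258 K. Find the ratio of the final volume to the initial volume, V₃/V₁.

Adiabatic step: V₂/V₁ = 0.09009; T₂ = T₁·11.1^(0.4) = 675.7 K.
Isobaric step: V₃/V₂ = T₃/T₂ = 258/675.7.
V₃/V₁ = (V₂/V₁)(V₃/V₂) = 0.09009 × (258/675.7) = 0.0344.

V₃/V₁ ≈ 0.0344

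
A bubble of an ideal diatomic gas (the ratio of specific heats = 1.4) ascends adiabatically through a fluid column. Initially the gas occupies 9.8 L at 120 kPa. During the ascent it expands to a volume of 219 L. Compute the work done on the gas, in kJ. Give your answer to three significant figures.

W ≈ -2.09 kJ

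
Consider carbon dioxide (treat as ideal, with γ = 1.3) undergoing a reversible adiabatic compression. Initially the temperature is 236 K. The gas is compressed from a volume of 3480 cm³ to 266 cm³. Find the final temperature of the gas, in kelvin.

T₂ ≈ 510 K

Adiabatic: T₁V₁^(γ−1) = T₂V₂^(γ−1) ⇒ T₂ = T₁ (V₁/V₂)^(γ−1).
T₂ = 236 × (3480/266)^(0.3) = 510.4 K.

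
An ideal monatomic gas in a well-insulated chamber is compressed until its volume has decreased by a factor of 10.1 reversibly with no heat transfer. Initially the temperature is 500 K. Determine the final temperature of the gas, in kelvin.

T₂ ≈ 2340 K

Adiabatic: T₁V₁^(γ−1) = T₂V₂^(γ−1) ⇒ T₂ = T₁ (V₁/V₂)^(γ−1).
For a monatomic ideal gas γ = 5/3, so γ−1 = 2/3.
T₂ = 500 × 10.1^(2/3) = 2336 K.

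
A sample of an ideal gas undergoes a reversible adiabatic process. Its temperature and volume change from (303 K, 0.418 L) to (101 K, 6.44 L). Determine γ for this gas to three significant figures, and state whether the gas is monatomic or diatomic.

γ ≈ 1.40; diatomic

TV^(γ−1) = const ⇒ γ − 1 = ln(T₂/T₁) / ln(V₁/V₂).
γ = 1 + ln(101/303) / ln(0.418/6.44) = 1.402.
γ ≈ 1.40 is close to 7/5, so the gas is diatomic.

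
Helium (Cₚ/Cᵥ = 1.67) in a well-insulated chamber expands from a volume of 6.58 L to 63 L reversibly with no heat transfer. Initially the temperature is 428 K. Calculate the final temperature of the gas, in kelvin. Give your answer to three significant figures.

T₂ ≈ 94.2 K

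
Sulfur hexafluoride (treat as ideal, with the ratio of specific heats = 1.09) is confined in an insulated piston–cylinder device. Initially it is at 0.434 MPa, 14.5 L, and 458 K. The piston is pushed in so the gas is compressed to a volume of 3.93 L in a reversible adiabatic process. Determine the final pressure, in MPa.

Adiabatic: P₁V₁^γ = P₂V₂^γ ⇒ P₂ = P₁ (V₁/V₂)^γ.
P₂ = 0.434 × (14.5/3.93)^(1.09) = 1.801 MPa.

P₂ ≈ 1.80 MPa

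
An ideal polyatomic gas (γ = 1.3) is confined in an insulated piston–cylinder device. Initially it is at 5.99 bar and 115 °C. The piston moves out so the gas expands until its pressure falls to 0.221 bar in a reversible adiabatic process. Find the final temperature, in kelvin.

T₂ ≈ 181 K

Adiabatic: T₂/T₁ = (P₂/P₁)^((γ−1)/γ).
T₁ = 115 °C = 388.1 K.
T₂ = 388.1 × (0.221/5.99)^(0.231) = 181.3 K.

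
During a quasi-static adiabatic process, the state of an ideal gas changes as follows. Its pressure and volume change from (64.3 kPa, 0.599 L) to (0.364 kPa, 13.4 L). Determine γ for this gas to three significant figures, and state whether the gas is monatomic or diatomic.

PV^γ = const ⇒ γ = ln(P₂/P₁) / ln(V₁/V₂).
γ = ln(0.364/64.3) / ln(0.599/13.4) = 1.665.
γ ≈ 1.66 is close to 5/3, so the gas is monatomic.

γ ≈ 1.66; monatomic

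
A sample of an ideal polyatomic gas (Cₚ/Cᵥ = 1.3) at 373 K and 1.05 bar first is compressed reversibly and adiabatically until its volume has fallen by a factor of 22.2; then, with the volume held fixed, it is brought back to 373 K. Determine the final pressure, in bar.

P₃ ≈ 23.3 bar

Adiabatic step (PV^γ = const): P₂ = 1.05×22.2^(1.3) = 59.08 bar; T₂ = 373×22.2^(0.3) = 945.4 K.
Isochoric: P₃ = P₂(T₃/T₂) = 59.08 × (373/945.4) = 23.31 bar.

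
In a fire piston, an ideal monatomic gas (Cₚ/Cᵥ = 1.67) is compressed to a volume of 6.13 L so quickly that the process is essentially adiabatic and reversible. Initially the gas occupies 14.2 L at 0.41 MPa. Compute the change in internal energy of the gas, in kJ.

ΔU ≈ 6.57 kJ

P₂ = P₁(V₁/V₂)^γ = 0.41×(14.2/6.13)^(1.67) = 1.667 MPa.
For a reversible adiabat, W_by_gas = (P₁V₁ − P₂V₂)/(γ−1).
W_by = (410000×0.0142 − 1.667×10^6×0.00613) / (0.67) = -6566 J.
Q = 0 ⇒ ΔU = −W_by = 6566 J.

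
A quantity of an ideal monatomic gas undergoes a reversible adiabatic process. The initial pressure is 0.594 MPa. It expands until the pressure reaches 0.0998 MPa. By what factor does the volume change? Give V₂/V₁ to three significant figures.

V₂/V₁ ≈ 2.92

From PV^γ = const, V₂/V₁ = (P₁/P₂)^(1/γ).
For a monatomic ideal gas γ = 5/3.
V₂/V₁ = (0.594/0.0998)^(3/5) = 2.916.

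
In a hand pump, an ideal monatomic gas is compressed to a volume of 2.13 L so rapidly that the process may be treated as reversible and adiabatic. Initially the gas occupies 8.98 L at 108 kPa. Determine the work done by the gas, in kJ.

W ≈ -2.34 kJ

γ = 5/3 for a monatomic ideal gas.
P₂ = P₁(V₁/V₂)^γ = 108×(8.98/2.13)^(5/3) = 1188 kPa.
For a reversible adiabat, W_by_gas = (P₁V₁ − P₂V₂)/(γ−1).
W_by = (108000×0.00898 − 1.188×10^6×0.00213) / (2/3) = -2342 J.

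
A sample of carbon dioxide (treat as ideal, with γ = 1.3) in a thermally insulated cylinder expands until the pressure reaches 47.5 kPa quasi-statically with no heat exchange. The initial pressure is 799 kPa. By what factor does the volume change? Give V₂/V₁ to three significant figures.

V₂/V₁ ≈ 8.77

From PV^γ = const, V₂/V₁ = (P₁/P₂)^(1/γ).
V₂/V₁ = (799/47.5)^(0.769) = 8.769.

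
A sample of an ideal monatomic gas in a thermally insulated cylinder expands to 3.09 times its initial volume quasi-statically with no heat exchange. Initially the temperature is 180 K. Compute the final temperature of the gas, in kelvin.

T₂ ≈ 84.8 K

For a reversible adiabat TV^(γ−1) is constant, so T₂ = T₁ (V₁/V₂)^(γ−1).
For a monatomic ideal gas γ = 5/3, so γ−1 = 2/3.
T₂ = 180 × (1/3.09)^(2/3) = 84.85 K.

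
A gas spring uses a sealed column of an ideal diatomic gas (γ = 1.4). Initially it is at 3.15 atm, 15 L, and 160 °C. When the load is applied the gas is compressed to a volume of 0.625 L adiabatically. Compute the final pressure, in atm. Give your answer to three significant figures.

P₂ ≈ 270 atm

Adiabatic: P₁V₁^γ = P₂V₂^γ ⇒ P₂ = P₁ (V₁/V₂)^γ.
P₂ = 3.15 × (15/0.625)^(1.4) = 269.5 atm.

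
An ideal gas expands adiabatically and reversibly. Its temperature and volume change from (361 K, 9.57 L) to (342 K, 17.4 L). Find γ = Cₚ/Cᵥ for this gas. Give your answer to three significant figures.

γ ≈ 1.09

TV^(γ−1) = const ⇒ γ − 1 = ln(T₂/T₁) / ln(V₁/V₂).
γ = 1 + ln(342/361) / ln(9.57/17.4) = 1.09.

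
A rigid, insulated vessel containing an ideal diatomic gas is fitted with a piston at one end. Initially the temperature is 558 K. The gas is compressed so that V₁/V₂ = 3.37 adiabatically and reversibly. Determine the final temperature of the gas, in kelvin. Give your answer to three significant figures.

T₂ ≈ 907 K

Adiabatic: T₁V₁^(γ−1) = T₂V₂^(γ−1) ⇒ T₂ = T₁ (V₁/V₂)^(γ−1).
For a diatomic ideal gas γ = 7/5, so γ−1 = 2/5.
T₂ = 558 × 3.37^(2/5) = 907.2 K.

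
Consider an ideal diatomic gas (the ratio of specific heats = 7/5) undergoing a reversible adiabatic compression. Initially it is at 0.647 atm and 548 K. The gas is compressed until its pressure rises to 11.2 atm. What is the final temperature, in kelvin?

Along an adiabat T P^((1−γ)/γ) is constant, so T₂ = T₁ (P₂/P₁)^((γ−1)/γ).
T₂ = 548 × (11.2/0.647)^(2/7) = 1238 K.

T₂ ≈ 1240 K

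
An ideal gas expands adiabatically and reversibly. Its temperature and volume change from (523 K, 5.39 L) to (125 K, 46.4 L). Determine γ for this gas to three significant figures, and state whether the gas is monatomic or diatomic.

γ ≈ 1.66; monatomic

TV^(γ−1) = const ⇒ γ − 1 = ln(T₂/T₁) / ln(V₁/V₂).
γ = 1 + ln(125/523) / ln(5.39/46.4) = 1.665.
γ ≈ 1.66 is close to 5/3, so the gas is monatomic.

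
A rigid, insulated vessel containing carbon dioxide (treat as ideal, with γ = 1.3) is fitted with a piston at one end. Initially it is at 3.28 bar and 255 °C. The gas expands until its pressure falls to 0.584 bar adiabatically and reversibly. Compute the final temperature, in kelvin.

T₂ ≈ 355 K

Along an adiabat T P^((1−γ)/γ) is constant, so T₂ = T₁ (P₂/P₁)^((γ−1)/γ).
T₁ = 255 °C = 528.1 K.
T₂ = 528.1 × (0.584/3.28)^(0.231) = 354.7 K.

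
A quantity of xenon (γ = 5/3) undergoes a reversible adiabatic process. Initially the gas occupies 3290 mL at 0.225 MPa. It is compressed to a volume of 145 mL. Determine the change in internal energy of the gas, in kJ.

P₂ = P₁(V₁/V₂)^γ = 0.225×(3290/145)^(5/3) = 40.92 MPa.
For a reversible adiabat, W_by_gas = (P₁V₁ − P₂V₂)/(γ−1).
W_by = (225000×0.00329 − 4.092×10^7×0.000145) / (2/3) = -7789 J.
Q = 0 ⇒ ΔU = −W_by = 7789 J.

ΔU ≈ 7.79 kJ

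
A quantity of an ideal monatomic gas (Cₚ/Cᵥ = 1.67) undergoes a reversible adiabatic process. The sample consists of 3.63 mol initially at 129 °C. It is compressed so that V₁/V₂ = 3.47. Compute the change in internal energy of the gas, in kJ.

ΔU ≈ 23.6 kJ

Adiabatic: T₁V₁^(γ−1) = T₂V₂^(γ−1) ⇒ T₂ = T₁ (V₁/V₂)^(γ−1).
T₁ = 129 °C = 402.1 K.
T₂ = 402.1 × 3.47^(0.67) = 925.6 K.
Q = 0, so ΔU = W_on_gas = nCᵥΔT with Cᵥ = R/(γ−1) = 12.41 J/(mol·K).
ΔU = 3.63 × 12.41 × (925.6 − 402.1) = 23580 J.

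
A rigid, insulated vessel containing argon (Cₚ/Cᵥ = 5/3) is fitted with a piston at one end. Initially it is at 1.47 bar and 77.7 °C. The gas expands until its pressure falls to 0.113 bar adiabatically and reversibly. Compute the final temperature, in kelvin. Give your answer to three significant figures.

Along an adiabat T P^((1−γ)/γ) is constant, so T₂ = T₁ (P₂/P₁)^((γ−1)/γ).
T₁ = 77.7 °C = 350.8 K.
T₂ = 350.8 × (0.113/1.47)^(2/5) = 125.7 K.

T₂ ≈ 126 K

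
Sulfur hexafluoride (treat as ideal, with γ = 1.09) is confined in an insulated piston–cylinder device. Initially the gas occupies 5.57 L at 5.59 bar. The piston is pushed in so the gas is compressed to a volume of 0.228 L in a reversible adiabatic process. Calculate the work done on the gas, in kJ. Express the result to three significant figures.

W ≈ 11.5 kJ

P₂ = P₁(V₁/V₂)^γ = 5.59×(5.57/0.228)^(1.09) = 182.1 bar.
For a reversible adiabat, W_by_gas = (P₁V₁ − P₂V₂)/(γ−1).
W_by = (559000×0.00557 − 1.821×10^7×0.000228) / (0.09) = -11530 J.
W_on_gas = −W_by = 11530 J.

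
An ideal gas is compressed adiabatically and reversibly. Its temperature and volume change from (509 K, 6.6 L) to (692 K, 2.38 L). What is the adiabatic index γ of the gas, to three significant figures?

γ ≈ 1.30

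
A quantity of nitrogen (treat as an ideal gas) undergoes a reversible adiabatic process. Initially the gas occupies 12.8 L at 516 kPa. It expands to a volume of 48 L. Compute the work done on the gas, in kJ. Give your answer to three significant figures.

W ≈ -6.78 kJ

γ = 7/5 for a diatomic ideal gas.
P₂ = P₁(V₁/V₂)^γ = 516×(12.8/48)^(7/5) = 81.1 kPa.
For a reversible adiabat, W_by_gas = (P₁V₁ − P₂V₂)/(γ−1).
W_by = (516000×0.0128 − 81100×0.048) / (2/5) = 6780 J.
W_on_gas = −W_by = -6780 J.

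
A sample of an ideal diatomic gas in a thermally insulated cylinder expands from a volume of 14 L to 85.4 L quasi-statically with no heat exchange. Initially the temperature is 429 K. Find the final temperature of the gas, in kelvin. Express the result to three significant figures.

T₂ ≈ 208 K

For a reversible adiabat TV^(γ−1) is constant, so T₂ = T₁ (V₁/V₂)^(γ−1).
For a diatomic ideal gas γ = 7/5, so γ−1 = 2/5.
T₂ = 429 × (14/85.4)^(2/5) = 208.1 K.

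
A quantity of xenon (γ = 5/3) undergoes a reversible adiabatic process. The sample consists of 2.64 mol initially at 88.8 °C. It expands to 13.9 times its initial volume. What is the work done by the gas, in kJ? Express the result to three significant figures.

W ≈ 9.86 kJ

For a reversible adiabat TV^(γ−1) is constant, so T₂ = T₁ (V₁/V₂)^(γ−1).
T₁ = 88.8 °C = 361.9 K.
T₂ = 361.9 × (1/13.9)^(2/3) = 62.61 K.
Q = 0, so ΔU = W_on_gas = nCᵥΔT with Cᵥ = R/(γ−1) = 12.47 J/(mol·K).
ΔU = 2.64 × 12.47 × (62.61 − 361.9) = -9855 J.
Work done by the gas = −ΔU = 9855 J.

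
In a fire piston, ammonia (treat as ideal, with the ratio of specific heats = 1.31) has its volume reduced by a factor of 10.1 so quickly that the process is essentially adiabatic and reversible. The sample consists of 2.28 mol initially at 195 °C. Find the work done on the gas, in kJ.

W ≈ 30.0 kJ

Adiabatic: T₁V₁^(γ−1) = T₂V₂^(γ−1) ⇒ T₂ = T₁ (V₁/V₂)^(γ−1).
T₁ = 195 °C = 468.1 K.
T₂ = 468.1 × 10.1^(0.31) = 958.8 K.
Q = 0, so ΔU = W_on_gas = nCᵥΔT with Cᵥ = R/(γ−1) = 26.82 J/(mol·K).
ΔU = 2.28 × 26.82 × (958.8 − 468.1) = 30000 J.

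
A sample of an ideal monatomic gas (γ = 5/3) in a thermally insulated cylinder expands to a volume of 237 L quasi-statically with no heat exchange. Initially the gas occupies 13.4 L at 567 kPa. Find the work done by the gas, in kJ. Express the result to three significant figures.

W ≈ 9.72 kJ

P₂ = P₁(V₁/V₂)^γ = 567×(13.4/237)^(5/3) = 4.723 kPa.
For a reversible adiabat, W_by_gas = (P₁V₁ − P₂V₂)/(γ−1).
W_by = (567000×0.0134 − 4723×0.237) / (2/3) = 9718 J.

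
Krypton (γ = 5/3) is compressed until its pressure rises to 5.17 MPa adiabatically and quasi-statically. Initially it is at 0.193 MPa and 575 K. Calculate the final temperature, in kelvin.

T₂ ≈ 2140 K

Along an adiabat T P^((1−γ)/γ) is constant, so T₂ = T₁ (P₂/P₁)^((γ−1)/γ).
T₂ = 575 × (5.17/0.193)^(2/5) = 2142 K.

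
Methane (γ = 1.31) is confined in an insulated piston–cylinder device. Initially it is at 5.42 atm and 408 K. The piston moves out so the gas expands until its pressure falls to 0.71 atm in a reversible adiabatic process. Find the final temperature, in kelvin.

Adiabatic: T₂/T₁ = (P₂/P₁)^((γ−1)/γ).
T₂ = 408 × (0.71/5.42)^(0.237) = 252.2 K.

T₂ ≈ 252 K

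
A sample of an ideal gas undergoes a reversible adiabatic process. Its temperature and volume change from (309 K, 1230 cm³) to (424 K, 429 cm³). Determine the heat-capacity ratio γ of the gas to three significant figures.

γ ≈ 1.30

TV^(γ−1) = const ⇒ γ − 1 = ln(T₂/T₁) / ln(V₁/V₂).
γ = 1 + ln(424/309) / ln(1230/429) = 1.3.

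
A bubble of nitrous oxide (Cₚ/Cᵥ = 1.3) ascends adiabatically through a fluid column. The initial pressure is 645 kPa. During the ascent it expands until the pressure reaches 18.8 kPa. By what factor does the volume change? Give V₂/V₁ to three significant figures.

From PV^γ = const, V₂/V₁ = (P₁/P₂)^(1/γ).
V₂/V₁ = (645/18.8)^(0.769) = 15.17.

V₂/V₁ ≈ 15.2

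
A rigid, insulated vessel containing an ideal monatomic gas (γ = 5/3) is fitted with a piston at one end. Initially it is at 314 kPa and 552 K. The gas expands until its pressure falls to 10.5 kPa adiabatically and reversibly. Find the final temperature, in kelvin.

T₂ ≈ 142 K

Along an adiabat T P^((1−γ)/γ) is constant, so T₂ = T₁ (P₂/P₁)^((γ−1)/γ).
T₂ = 552 × (10.5/314)^(2/5) = 141.8 K.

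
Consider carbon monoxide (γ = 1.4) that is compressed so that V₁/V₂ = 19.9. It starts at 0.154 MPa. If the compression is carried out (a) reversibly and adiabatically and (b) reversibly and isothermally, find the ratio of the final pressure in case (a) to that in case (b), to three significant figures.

P_adiabatic / P_isothermal ≈ 3.31

Isothermal: P_b = P₁(V₁/V₂) = 0.154×19.9.
Adiabatic: P_a = P₁(V₁/V₂)^γ = 0.154×19.9^(1.4).
P_a/P_b = (V₁/V₂)^(γ−1) = 19.9^(0.4) = 3.308.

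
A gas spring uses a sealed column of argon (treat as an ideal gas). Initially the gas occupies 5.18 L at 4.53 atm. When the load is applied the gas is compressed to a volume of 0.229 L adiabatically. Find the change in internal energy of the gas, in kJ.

γ = 5/3 for a monatomic ideal gas.
P₂ = P₁(V₁/V₂)^γ = 4.53×(5.18/0.229)^(5/3) = 819.6 atm.
For a reversible adiabat, W_by_gas = (P₁V₁ − P₂V₂)/(γ−1).
W_by = (459000×0.00518 − 8.304×10^7×0.000229) / (2/3) = -24960 J.
Q = 0 ⇒ ΔU = −W_by = 24960 J.

ΔU ≈ 25.0 kJ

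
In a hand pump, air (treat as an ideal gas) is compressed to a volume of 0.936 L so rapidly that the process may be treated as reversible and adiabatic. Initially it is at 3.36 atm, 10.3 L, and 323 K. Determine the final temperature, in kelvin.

For a reversible adiabat TV^(γ−1) is constant, so T₂ = T₁ (V₁/V₂)^(γ−1).
γ = 7/5 for a diatomic ideal gas.
T₂ = 323 × (10.3/0.936)^(2/5) = 843 K.

T₂ ≈ 843 K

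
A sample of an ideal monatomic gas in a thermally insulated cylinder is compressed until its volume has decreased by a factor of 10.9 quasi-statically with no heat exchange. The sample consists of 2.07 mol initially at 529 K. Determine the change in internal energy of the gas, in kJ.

ΔU ≈ 53.5 kJ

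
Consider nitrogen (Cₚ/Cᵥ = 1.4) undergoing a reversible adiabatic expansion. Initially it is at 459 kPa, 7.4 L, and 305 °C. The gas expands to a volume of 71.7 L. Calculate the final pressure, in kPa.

P₂ ≈ 19.1 kPa

Adiabatic: P₁V₁^γ = P₂V₂^γ ⇒ P₂ = P₁ (V₁/V₂)^γ.
P₂ = 459 × (7.4/71.7)^(1.4) = 19.1 kPa.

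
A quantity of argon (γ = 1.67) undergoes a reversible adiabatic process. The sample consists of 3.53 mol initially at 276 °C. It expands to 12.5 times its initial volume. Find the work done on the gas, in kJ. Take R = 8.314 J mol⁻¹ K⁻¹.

For a reversible adiabat TV^(γ−1) is constant, so T₂ = T₁ (V₁/V₂)^(γ−1).
T₁ = 276 °C = 549.1 K.
T₂ = 549.1 × (1/12.5)^(0.67) = 101.1 K.
Q = 0, so ΔU = W_on_gas = nCᵥΔT with Cᵥ = R/(γ−1) = 12.41 J/(mol·K).
ΔU = 3.53 × 12.41 × (101.1 − 549.1) = -19630 J.

W ≈ -19.6 kJ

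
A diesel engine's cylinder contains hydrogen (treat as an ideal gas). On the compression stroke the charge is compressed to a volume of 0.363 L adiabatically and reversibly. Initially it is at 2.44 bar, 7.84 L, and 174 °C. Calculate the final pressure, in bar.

P₂ ≈ 180 bar

Adiabatic: P₁V₁^γ = P₂V₂^γ ⇒ P₂ = P₁ (V₁/V₂)^γ.
γ = 7/5 for a diatomic ideal gas.
P₂ = 2.44 × (7.84/0.363)^(7/5) = 180.1 bar.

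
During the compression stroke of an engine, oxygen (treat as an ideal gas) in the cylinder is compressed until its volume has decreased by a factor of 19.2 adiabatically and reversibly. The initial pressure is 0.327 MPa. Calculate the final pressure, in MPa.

Adiabatic: P₁V₁^γ = P₂V₂^γ ⇒ P₂ = P₁ (V₁/V₂)^γ.
For a diatomic ideal gas γ = 7/5.
P₂ = 0.327 × 19.2^(7/5) = 20.47 MPa.

P₂ ≈ 20.5 MPa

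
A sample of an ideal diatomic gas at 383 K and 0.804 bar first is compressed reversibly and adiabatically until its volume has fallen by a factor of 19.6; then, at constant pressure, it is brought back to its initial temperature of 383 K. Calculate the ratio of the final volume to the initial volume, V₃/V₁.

For a diatomic ideal gas γ = 7/5.
Adiabatic step: V₂/V₁ = 0.05102; T₂ = T₁·19.6^(2/5) = 1259 K.
Isobaric step: V₃/V₂ = T₃/T₂ = 383/1259.
V₃/V₁ = (V₂/V₁)(V₃/V₂) = 0.05102 × (383/1259) = 0.01552.

V₃/V₁ ≈ 0.0155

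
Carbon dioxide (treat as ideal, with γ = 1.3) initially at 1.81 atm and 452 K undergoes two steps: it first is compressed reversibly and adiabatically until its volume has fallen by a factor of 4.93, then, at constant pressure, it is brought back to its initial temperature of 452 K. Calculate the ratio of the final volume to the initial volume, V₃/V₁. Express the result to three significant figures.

Adiabatic step: V₂/V₁ = 0.2028; T₂ = T₁·4.93^(0.3) = 729.4 K.
Isobaric step: V₃/V₂ = T₃/T₂ = 452/729.4.
V₃/V₁ = (V₂/V₁)(V₃/V₂) = 0.2028 × (452/729.4) = 0.1257.

V₃/V₁ ≈ 0.126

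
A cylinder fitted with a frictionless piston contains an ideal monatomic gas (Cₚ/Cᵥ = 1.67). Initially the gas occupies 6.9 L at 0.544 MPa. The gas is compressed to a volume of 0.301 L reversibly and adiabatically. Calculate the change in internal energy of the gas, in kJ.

P₂ = P₁(V₁/V₂)^γ = 0.544×(6.9/0.301)^(1.67) = 101.7 MPa.
For a reversible adiabat, W_by_gas = (P₁V₁ − P₂V₂)/(γ−1).
W_by = (544000×0.0069 − 1.017×10^8×0.000301) / (0.67) = -40080 J.
Q = 0 ⇒ ΔU = −W_by = 40080 J.

ΔU ≈ 40.1 kJ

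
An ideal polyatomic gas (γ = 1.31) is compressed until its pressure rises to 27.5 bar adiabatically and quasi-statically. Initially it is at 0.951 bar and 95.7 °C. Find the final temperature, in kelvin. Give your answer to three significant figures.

T₂ ≈ 818 K

Along an adiabat T P^((1−γ)/γ) is constant, so T₂ = T₁ (P₂/P₁)^((γ−1)/γ).
T₁ = 95.7 °C = 368.8 K.
T₂ = 368.8 × (27.5/0.951)^(0.237) = 817.7 K.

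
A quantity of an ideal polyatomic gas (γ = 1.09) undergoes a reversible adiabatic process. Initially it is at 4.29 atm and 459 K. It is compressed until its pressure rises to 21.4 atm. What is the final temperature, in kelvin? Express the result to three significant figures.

T₂ ≈ 524 K

Adiabatic: T₂/T₁ = (P₂/P₁)^((γ−1)/γ).
T₂ = 459 × (21.4/4.29)^(0.0826) = 524.1 K.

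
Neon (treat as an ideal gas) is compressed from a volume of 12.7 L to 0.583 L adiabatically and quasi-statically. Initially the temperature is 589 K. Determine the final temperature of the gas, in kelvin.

T₂ ≈ 4590 K

Adiabatic: T₁V₁^(γ−1) = T₂V₂^(γ−1) ⇒ T₂ = T₁ (V₁/V₂)^(γ−1).
For a monatomic ideal gas γ = 5/3, so γ−1 = 2/3.
T₂ = 589 × (12.7/0.583)^(2/3) = 4594 K.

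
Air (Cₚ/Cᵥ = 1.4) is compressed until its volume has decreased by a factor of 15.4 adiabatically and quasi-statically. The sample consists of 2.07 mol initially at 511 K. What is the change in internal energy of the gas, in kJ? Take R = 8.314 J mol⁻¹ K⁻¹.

ΔU ≈ 43.7 kJ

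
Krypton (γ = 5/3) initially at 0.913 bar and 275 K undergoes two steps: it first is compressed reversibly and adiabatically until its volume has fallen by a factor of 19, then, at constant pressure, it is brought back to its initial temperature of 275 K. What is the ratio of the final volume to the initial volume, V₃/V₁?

V₃/V₁ ≈ 0.00739

Adiabatic step: V₂/V₁ = 0.05263; T₂ = T₁·19^(2/3) = 1958 K.
Isobaric step: V₃/V₂ = T₃/T₂ = 275/1958.
V₃/V₁ = (V₂/V₁)(V₃/V₂) = 0.05263 × (275/1958) = 0.007392.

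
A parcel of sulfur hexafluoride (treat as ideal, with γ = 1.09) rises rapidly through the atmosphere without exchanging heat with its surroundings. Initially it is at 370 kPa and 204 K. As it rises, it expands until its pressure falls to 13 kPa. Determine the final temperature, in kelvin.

Adiabatic: T₂/T₁ = (P₂/P₁)^((γ−1)/γ).
T₂ = 204 × (13/370)^(0.0826) = 154.7 K.

T₂ ≈ 155 K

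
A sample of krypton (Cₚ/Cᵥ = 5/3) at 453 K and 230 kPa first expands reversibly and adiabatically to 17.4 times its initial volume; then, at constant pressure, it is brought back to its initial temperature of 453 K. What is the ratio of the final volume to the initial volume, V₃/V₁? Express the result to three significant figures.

Adiabatic step: V₂/V₁ = 17.4; T₂ = T₁·(1/17.4)^(2/3) = 67.46 K.
Isobaric step: V₃/V₂ = T₃/T₂ = 453/67.46.
V₃/V₁ = (V₂/V₁)(V₃/V₂) = 17.4 × (453/67.46) = 116.8.

V₃/V₁ ≈ 117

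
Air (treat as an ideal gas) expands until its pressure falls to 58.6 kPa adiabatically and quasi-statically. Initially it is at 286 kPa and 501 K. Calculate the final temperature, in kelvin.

T₂ ≈ 319 K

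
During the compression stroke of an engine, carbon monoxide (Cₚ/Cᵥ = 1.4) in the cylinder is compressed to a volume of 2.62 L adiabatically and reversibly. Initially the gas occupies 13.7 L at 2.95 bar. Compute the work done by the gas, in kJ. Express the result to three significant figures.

W ≈ -9.48 kJ

P₂ = P₁(V₁/V₂)^γ = 2.95×(13.7/2.62)^(1.4) = 29.9 bar.
For a reversible adiabat, W_by_gas = (P₁V₁ − P₂V₂)/(γ−1).
W_by = (295000×0.0137 − 2.99×10^6×0.00262) / (0.4) = -9478 J.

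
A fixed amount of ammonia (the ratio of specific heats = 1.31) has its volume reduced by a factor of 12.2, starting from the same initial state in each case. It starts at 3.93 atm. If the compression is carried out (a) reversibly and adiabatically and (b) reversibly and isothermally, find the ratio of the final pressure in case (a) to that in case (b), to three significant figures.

Isothermal: P_b = P₁(V₁/V₂) = 3.93×12.2.
Adiabatic: P_a = P₁(V₁/V₂)^γ = 3.93×12.2^(1.31).
P_a/P_b = (V₁/V₂)^(γ−1) = 12.2^(0.31) = 2.172.

P_adiabatic / P_isothermal ≈ 2.17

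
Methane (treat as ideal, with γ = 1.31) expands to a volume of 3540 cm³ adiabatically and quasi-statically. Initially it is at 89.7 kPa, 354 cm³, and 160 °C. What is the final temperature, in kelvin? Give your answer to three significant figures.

T₂ ≈ 212 K

For a reversible adiabat TV^(γ−1) is constant, so T₂ = T₁ (V₁/V₂)^(γ−1).
T₁ = 160 °C = 433.1 K.
T₂ = 433.1 × (354/3540)^(0.31) = 212.1 K.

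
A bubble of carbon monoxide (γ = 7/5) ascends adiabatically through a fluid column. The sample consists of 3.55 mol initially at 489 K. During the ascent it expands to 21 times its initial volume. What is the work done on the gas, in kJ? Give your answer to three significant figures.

W ≈ -25.4 kJ

Adiabatic: T₁V₁^(γ−1) = T₂V₂^(γ−1) ⇒ T₂ = T₁ (V₁/V₂)^(γ−1).
T₂ = 489 × (1/21)^(2/5) = 144.7 K.
Q = 0, so ΔU = W_on_gas = nCᵥΔT with Cᵥ = R/(γ−1) = 20.79 J/(mol·K).
ΔU = 3.55 × 20.79 × (144.7 − 489) = -25410 J.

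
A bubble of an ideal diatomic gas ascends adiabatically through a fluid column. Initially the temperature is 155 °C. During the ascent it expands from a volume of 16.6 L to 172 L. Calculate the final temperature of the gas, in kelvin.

T₂ ≈ 168 K

Adiabatic: T₁V₁^(γ−1) = T₂V₂^(γ−1) ⇒ T₂ = T₁ (V₁/V₂)^(γ−1).
For a diatomic ideal gas γ = 7/5, so γ−1 = 2/5.
T₁ = 155 °C = 428.1 K.
T₂ = 428.1 × (16.6/172)^(2/5) = 168 K.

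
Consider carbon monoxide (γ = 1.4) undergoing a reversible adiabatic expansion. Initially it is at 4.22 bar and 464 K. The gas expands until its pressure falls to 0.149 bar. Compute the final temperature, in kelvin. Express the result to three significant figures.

T₂ ≈ 178 K

Along an adiabat T P^((1−γ)/γ) is constant, so T₂ = T₁ (P₂/P₁)^((γ−1)/γ).
T₂ = 464 × (0.149/4.22)^(0.286) = 178.5 K.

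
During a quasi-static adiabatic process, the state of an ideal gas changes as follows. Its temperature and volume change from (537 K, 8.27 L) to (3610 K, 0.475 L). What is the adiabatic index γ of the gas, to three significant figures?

TV^(γ−1) = const ⇒ γ − 1 = ln(T₂/T₁) / ln(V₁/V₂).
γ = 1 + ln(3610/537) / ln(8.27/0.475) = 1.667.

γ ≈ 1.67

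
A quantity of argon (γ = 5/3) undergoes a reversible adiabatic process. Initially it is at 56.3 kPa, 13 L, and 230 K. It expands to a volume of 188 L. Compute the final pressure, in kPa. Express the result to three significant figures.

P₂ ≈ 0.656 kPa

Adiabatic: P₁V₁^γ = P₂V₂^γ ⇒ P₂ = P₁ (V₁/V₂)^γ.
P₂ = 56.3 × (13/188)^(5/3) = 0.6559 kPa.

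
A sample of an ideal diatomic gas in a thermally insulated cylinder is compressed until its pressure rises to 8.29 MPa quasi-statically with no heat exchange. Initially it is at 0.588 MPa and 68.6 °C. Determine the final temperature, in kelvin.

T₂ ≈ 728 K

Along an adiabat T P^((1−γ)/γ) is constant, so T₂ = T₁ (P₂/P₁)^((γ−1)/γ).
For a diatomic ideal gas γ = 7/5, so (γ−1)/γ = 2/7.
T₁ = 68.6 °C = 341.8 K.
T₂ = 341.8 × (8.29/0.588)^(2/7) = 727.9 K.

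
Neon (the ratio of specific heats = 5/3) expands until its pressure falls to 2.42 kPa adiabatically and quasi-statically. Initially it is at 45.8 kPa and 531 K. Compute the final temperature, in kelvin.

Adiabatic: T₂/T₁ = (P₂/P₁)^((γ−1)/γ).
T₂ = 531 × (2.42/45.8)^(2/5) = 163.8 K.

T₂ ≈ 164 K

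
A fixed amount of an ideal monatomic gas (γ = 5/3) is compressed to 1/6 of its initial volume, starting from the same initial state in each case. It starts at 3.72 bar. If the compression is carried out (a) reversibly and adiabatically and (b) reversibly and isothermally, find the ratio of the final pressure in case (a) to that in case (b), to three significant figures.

Isothermal: P_b = P₁(V₁/V₂) = 3.72×6.
Adiabatic: P_a = P₁(V₁/V₂)^γ = 3.72×6^(5/3).
P_a/P_b = (V₁/V₂)^(γ−1) = 6^(2/3) = 3.302.

P_adiabatic / P_isothermal ≈ 3.30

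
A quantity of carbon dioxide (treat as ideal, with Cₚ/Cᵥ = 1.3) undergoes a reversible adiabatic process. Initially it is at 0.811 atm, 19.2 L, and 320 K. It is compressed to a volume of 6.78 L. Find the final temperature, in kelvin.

T₂ ≈ 437 K

Adiabatic: T₁V₁^(γ−1) = T₂V₂^(γ−1) ⇒ T₂ = T₁ (V₁/V₂)^(γ−1).
T₂ = 320 × (19.2/6.78)^(0.3) = 437.3 K.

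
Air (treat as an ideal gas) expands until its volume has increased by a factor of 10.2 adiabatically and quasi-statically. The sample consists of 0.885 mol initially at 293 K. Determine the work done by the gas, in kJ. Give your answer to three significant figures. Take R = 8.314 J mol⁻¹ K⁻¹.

Adiabatic: T₁V₁^(γ−1) = T₂V₂^(γ−1) ⇒ T₂ = T₁ (V₁/V₂)^(γ−1).
γ = 7/5 for a diatomic ideal gas, so γ−1 = 2/5.
T₂ = 293 × (1/10.2)^(2/5) = 115.7 K.
Q = 0, so ΔU = W_on_gas = nCᵥΔT with Cᵥ = R/(γ−1) = 20.79 J/(mol·K).
ΔU = 0.885 × 20.79 × (115.7 − 293) = -3261 J.
Work done by the gas = −ΔU = 3261 J.

W ≈ 3.26 kJ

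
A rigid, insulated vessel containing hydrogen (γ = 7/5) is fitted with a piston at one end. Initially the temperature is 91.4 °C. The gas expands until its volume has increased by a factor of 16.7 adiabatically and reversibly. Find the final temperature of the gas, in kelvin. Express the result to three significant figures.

T₂ ≈ 118 K

Adiabatic: T₁V₁^(γ−1) = T₂V₂^(γ−1) ⇒ T₂ = T₁ (V₁/V₂)^(γ−1).
T₁ = 91.4 °C = 364.5 K.
T₂ = 364.5 × (1/16.7)^(2/5) = 118.2 K.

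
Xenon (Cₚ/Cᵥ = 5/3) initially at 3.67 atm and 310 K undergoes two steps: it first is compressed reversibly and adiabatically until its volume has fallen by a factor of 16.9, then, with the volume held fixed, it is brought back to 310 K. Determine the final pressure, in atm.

Adiabatic step (PV^γ = const): P₂ = 3.67×16.9^(5/3) = 408.5 atm; T₂ = 310×16.9^(2/3) = 2042 K.
Isochoric: P₃ = P₂(T₃/T₂) = 408.5 × (310/2042) = 62.02 atm.

P₃ ≈ 62.0 atm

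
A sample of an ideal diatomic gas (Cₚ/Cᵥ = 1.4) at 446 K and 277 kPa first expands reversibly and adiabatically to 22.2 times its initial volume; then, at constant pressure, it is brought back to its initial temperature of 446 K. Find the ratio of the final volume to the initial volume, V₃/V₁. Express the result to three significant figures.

Adiabatic step: V₂/V₁ = 22.2; T₂ = T₁·(1/22.2)^(0.4) = 129.1 K.
Isobaric step: V₃/V₂ = T₃/T₂ = 446/129.1.
V₃/V₁ = (V₂/V₁)(V₃/V₂) = 22.2 × (446/129.1) = 76.72.

V₃/V₁ ≈ 76.7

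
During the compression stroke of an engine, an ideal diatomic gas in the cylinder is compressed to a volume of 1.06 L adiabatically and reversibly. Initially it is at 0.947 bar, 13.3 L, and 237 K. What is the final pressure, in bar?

P₂ ≈ 32.7 bar

Since PV^γ is constant along a reversible adiabat, P₂ = P₁ (V₁/V₂)^γ.
γ = 7/5 for a diatomic ideal gas.
P₂ = 0.947 × (13.3/1.06)^(7/5) = 32.68 bar.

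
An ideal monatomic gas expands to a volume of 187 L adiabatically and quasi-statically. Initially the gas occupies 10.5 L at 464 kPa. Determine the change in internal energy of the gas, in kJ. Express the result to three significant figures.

ΔU ≈ -6.24 kJ

γ = 5/3 for a monatomic ideal gas.
P₂ = P₁(V₁/V₂)^γ = 464×(10.5/187)^(5/3) = 3.82 kPa.
For a reversible adiabat, W_by_gas = (P₁V₁ − P₂V₂)/(γ−1).
W_by = (464000×0.0105 − 3820×0.187) / (2/3) = 6236 J.
Q = 0 ⇒ ΔU = −W_by = -6236 J.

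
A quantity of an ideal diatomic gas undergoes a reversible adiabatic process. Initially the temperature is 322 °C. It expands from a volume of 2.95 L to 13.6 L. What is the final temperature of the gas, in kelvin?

T₂ ≈ 323 K

Adiabatic: T₁V₁^(γ−1) = T₂V₂^(γ−1) ⇒ T₂ = T₁ (V₁/V₂)^(γ−1).
For a diatomic ideal gas γ = 7/5, so γ−1 = 2/5.
T₁ = 322 °C = 595.1 K.
T₂ = 595.1 × (2.95/13.6)^(2/5) = 323 K.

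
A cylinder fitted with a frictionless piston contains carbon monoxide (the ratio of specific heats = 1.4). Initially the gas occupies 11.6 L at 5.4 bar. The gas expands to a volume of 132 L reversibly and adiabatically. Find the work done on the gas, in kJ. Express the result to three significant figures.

P₂ = P₁(V₁/V₂)^γ = 5.4×(11.6/132)^(1.4) = 0.1794 bar.
For a reversible adiabat, W_by_gas = (P₁V₁ − P₂V₂)/(γ−1).
W_by = (540000×0.0116 − 17940×0.132) / (0.4) = 9740 J.
W_on_gas = −W_by = -9740 J.

W ≈ -9.74 kJ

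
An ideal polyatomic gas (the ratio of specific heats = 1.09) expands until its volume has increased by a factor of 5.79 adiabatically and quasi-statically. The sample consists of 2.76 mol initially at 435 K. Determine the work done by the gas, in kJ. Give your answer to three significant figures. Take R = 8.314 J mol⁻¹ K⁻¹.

For a reversible adiabat TV^(γ−1) is constant, so T₂ = T₁ (V₁/V₂)^(γ−1).
T₂ = 435 × (1/5.79)^(0.09) = 371.4 K.
Q = 0, so ΔU = W_on_gas = nCᵥΔT with Cᵥ = R/(γ−1) = 92.38 J/(mol·K).
ΔU = 2.76 × 92.38 × (371.4 − 435) = -16210 J.
Work done by the gas = −ΔU = 16210 J.

W ≈ 16.2 kJ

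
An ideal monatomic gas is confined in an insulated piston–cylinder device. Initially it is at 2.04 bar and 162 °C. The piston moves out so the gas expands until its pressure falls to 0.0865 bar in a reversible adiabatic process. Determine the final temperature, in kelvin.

T₂ ≈ 123 K

Along an adiabat T P^((1−γ)/γ) is constant, so T₂ = T₁ (P₂/P₁)^((γ−1)/γ).
For a monatomic ideal gas γ = 5/3, so (γ−1)/γ = 2/5.
T₁ = 162 °C = 435.1 K.
T₂ = 435.1 × (0.0865/2.04)^(2/5) = 122.9 K.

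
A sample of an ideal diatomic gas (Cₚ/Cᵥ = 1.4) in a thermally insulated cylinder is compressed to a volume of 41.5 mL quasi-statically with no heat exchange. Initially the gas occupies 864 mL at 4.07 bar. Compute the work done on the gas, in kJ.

W ≈ 2.08 kJ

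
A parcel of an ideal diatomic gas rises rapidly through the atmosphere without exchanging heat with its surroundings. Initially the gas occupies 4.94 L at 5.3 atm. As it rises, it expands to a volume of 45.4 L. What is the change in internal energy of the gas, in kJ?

ΔU ≈ -3.90 kJ

γ = 7/5 for a diatomic ideal gas.
P₂ = P₁(V₁/V₂)^γ = 5.3×(4.94/45.4)^(7/5) = 0.2375 atm.
For a reversible adiabat, W_by_gas = (P₁V₁ − P₂V₂)/(γ−1).
W_by = (537000×0.00494 − 24060×0.0454) / (2/5) = 3901 J.
Q = 0 ⇒ ΔU = −W_by = -3901 J.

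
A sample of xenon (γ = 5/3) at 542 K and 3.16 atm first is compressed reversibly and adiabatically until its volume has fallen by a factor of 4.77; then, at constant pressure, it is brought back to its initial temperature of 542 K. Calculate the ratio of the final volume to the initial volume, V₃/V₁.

V₃/V₁ ≈ 0.0740

Adiabatic step: V₂/V₁ = 0.2096; T₂ = T₁·4.77^(2/3) = 1536 K.
Isobaric step: V₃/V₂ = T₃/T₂ = 542/1536.
V₃/V₁ = (V₂/V₁)(V₃/V₂) = 0.2096 × (542/1536) = 0.07398.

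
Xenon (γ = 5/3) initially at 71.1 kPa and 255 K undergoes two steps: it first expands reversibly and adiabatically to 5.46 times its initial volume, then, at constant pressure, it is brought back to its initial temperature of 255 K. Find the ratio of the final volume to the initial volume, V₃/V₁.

V₃/V₁ ≈ 16.9

Adiabatic step: V₂/V₁ = 5.46; T₂ = T₁·(1/5.46)^(2/3) = 82.24 K.
Isobaric step: V₃/V₂ = T₃/T₂ = 255/82.24.
V₃/V₁ = (V₂/V₁)(V₃/V₂) = 5.46 × (255/82.24) = 16.93.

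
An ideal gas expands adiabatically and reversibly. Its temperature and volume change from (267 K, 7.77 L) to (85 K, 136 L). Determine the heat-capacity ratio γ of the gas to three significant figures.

γ ≈ 1.40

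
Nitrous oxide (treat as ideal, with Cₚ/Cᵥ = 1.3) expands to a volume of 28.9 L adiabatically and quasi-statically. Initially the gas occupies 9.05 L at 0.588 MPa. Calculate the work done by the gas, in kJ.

W ≈ 5.22 kJ

P₂ = P₁(V₁/V₂)^γ = 0.588×(9.05/28.9)^(1.3) = 0.13 MPa.
For a reversible adiabat, W_by_gas = (P₁V₁ − P₂V₂)/(γ−1).
W_by = (588000×0.00905 − 130000×0.0289) / (0.3) = 5217 J.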